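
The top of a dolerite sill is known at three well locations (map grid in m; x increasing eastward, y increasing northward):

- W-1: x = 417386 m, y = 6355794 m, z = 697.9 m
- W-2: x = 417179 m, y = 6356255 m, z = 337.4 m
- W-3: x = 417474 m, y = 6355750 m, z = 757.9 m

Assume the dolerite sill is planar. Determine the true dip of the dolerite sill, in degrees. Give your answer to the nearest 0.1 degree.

Let the plane be z = a·x + b·y + c.
W-2−W-1: −207a + 461b = −360.5;  W-3−W-1: 88a − 44b = 60.
Solving gives a = 0.37502, b = −0.61360.
Gradient magnitude |∇z| = √(a² + b²) = √(0.14064 + 0.37651) = 0.71913.
True dip = arctan(0.71913) = 35.7°, dipping toward NNW (azimuth ≈ 329°).

35.7°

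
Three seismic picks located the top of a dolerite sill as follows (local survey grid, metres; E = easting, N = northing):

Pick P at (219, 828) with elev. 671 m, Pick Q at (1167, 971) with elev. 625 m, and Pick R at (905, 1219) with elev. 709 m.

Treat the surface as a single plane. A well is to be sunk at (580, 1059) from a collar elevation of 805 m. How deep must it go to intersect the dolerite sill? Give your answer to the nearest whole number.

Two edge vectors: Pick P→Pick Q = (948, 143, -46), Pick P→Pick R = (686, 391, 38).
Normal n = (Pick P→Pick Q) × (Pick P→Pick R) = (23420, -67580, 272570).
So ∂z/∂E = −n_x/n_z = −0.08592 and ∂z/∂N = −n_y/n_z = 0.24794.
Intercept c from Pick P: 671 + 18.82 − 205.29 = 484.53.
At (580, 1059): z_contact = −49.8 + 262.6 + 484.53 = 697.3 m.
Depth below ground = 805 − 697.3 = 108 m.

108 m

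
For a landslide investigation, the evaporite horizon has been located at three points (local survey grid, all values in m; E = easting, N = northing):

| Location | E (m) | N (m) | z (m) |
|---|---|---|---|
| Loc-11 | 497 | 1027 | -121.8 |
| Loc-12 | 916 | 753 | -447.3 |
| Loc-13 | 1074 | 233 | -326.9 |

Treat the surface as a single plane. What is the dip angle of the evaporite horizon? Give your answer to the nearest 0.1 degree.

52.4°

Two edge vectors: Loc-11→Loc-12 = (419, -274, -325.5), Loc-11→Loc-13 = (577, -794, -205.1).
Normal n = (Loc-11→Loc-12) × (Loc-11→Loc-13) = (-202249.6, -101876.6, -174588).
So ∂z/∂E = −n_x/n_z = −1.15844 and ∂z/∂N = −n_y/n_z = −0.58353.
Gradient magnitude |∇z| = √(a² + b²) = √(1.34198 + 0.34050) = 1.29711.
True dip = arctan(1.29711) = 52.4°, dipping toward ENE (azimuth ≈ 063°).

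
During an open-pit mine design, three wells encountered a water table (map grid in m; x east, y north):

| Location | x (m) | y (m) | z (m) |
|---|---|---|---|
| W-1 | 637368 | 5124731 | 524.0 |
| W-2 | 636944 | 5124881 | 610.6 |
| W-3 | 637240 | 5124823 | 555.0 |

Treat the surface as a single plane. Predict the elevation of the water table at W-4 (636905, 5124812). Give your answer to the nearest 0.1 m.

610.0 m

Two edge vectors: W-1→W-2 = (-424, 150, 86.6), W-1→W-3 = (-128, 92, 31).
Normal n = (W-1→W-2) × (W-1→W-3) = (-3317.2, 2059.2, -19808).
So ∂z/∂x = −n_x/n_z = −0.167467690 and ∂z/∂y = −n_y/n_z = 0.103957997.
Intercept c from W-1: 524 + 106738.55 − 532756.77 = −425494.22.
At (636905, 5124812): z = −106661.0 + 532765.2 − 425494.22 = 610.0 m.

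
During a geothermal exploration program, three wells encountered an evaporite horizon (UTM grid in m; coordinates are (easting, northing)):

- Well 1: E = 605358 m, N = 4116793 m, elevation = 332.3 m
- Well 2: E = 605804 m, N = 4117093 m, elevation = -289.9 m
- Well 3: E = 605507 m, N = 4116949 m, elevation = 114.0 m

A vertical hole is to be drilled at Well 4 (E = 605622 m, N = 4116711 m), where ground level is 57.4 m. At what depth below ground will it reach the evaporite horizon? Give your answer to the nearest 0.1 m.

Let the plane be z = a·E + b·N + c.
Well 2−Well 1: 446a + 300b = −622.2;  Well 3−Well 1: 149a + 156b = −218.3.
Solving gives a = −1.269223348, b = −0.187087956.
Then c = 332.3 − a·605358 − b·4116793 = 1538869.20.
At (605622, 4116711): z_contact = −768669.58 − 770187.05 + 1538869.20 = 12.57 m.
Depth below ground = 57.4 − 12.57 = 44.8 m.

44.8 m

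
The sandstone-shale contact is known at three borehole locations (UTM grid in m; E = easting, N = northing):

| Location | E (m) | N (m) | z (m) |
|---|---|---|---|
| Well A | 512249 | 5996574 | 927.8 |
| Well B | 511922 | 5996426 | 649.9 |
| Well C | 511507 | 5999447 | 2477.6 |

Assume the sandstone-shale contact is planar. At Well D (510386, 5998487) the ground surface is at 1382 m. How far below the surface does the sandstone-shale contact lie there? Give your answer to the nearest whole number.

Two edge vectors: Well A→Well B = (-327, -148, -277.9), Well A→Well C = (-742, 2873, 1549.8).
Normal n = (Well A→Well B) × (Well A→Well C) = (569036.3, 712986.4, -1049287).
So ∂z/∂E = −n_x/n_z = 0.54230759 and ∂z/∂N = −n_y/n_z = 0.67949608.
Intercept c from Well A: 927.8 − 277796.52 − 4074648.51 = −4351517.23.
At (510386, 5998487): z_contact = 276786.2 + 4075948.4 − 4351517.23 = 1217.4 m.
Depth below ground = 1382 − 1217.4 = 165 m.

165 m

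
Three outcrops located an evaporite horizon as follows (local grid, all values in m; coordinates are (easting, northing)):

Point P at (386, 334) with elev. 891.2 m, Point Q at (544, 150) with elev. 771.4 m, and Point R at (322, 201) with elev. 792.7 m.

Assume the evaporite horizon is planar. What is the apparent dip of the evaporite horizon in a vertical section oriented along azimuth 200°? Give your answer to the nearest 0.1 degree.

34.6°

Two edge vectors: Point P→Point Q = (158, -184, -119.8), Point P→Point R = (-64, -133, -98.5).
Normal n = (Point P→Point Q) × (Point P→Point R) = (2190.6, 23230.2, -32790).
So ∂z/∂E = −n_x/n_z = 0.06681 and ∂z/∂N = −n_y/n_z = 0.70845.
Unit vector along 200° is (sin 200°, cos 200°) = (-0.3420, -0.9397).
Slope in that direction = a·(-0.3420) + b·(-0.9397) = −0.68858.
Apparent dip = arctan|0.68858| = 34.6° (true dip is 35.4°, so apparent ≤ true as expected).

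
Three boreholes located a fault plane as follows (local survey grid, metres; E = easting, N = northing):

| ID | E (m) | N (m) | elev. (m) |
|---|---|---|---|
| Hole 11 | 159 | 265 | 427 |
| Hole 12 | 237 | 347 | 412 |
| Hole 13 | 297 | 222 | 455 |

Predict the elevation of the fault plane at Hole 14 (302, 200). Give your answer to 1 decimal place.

Two edge vectors: Hole 11→Hole 12 = (78, 82, -15), Hole 11→Hole 13 = (138, -43, 28).
Normal n = (Hole 11→Hole 12) × (Hole 11→Hole 13) = (1651, -4254, -14670).
So ∂z/∂E = −n_x/n_z = 0.11254 and ∂z/∂N = −n_y/n_z = −0.28998.
Intercept c from Hole 11: 427 − 17.89 + 76.84 = 485.95.
At (302, 200): z = 34.0 − 58.0 + 485.95 = 461.9 m.

461.9 m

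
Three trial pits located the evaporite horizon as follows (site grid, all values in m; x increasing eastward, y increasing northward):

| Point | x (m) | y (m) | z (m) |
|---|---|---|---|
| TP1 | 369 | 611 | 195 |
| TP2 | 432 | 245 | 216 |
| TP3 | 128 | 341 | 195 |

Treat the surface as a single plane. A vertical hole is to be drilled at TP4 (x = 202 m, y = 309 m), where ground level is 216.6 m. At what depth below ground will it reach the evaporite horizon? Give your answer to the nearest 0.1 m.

16.1 m

Two edge vectors: TP1→TP2 = (63, -366, 21), TP1→TP3 = (-241, -270, 0).
Normal n = (TP1→TP2) × (TP1→TP3) = (5670, -5061, -105216).
So ∂z/∂x = −n_x/n_z = 0.05389 and ∂z/∂y = −n_y/n_z = −0.04810.
Intercept c from TP1: 195 − 19.89 + 29.39 = 204.50.
At (202, 309): z_contact = 10.89 − 14.86 + 204.50 = 200.53 m.
Depth below ground = 216.6 − 200.53 = 16.1 m.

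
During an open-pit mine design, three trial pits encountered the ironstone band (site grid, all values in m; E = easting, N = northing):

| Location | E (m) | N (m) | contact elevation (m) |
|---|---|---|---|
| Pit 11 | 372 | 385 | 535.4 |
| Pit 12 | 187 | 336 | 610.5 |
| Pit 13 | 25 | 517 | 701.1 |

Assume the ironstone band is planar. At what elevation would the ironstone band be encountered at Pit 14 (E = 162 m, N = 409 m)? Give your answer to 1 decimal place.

Let the plane be z = a·E + b·N + c.
Pit 12−Pit 11: −185a − 49b = 75.1;  Pit 13−Pit 11: −347a + 132b = 165.7.
Solving gives a = −0.43533, b = 0.11092.
Then c = 535.4 − a·372 − b·385 = 654.64.
At (162, 409): z = −70.5 + 45.4 + 654.64 = 629.5 m.

629.5 m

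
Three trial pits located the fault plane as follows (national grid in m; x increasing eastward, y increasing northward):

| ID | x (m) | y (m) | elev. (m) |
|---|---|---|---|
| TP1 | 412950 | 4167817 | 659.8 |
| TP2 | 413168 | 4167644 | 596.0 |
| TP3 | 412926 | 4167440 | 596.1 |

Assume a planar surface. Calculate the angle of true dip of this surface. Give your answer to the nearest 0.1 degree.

Two edge vectors: TP1→TP2 = (218, -173, -63.8), TP1→TP3 = (-24, -377, -63.7).
Normal n = (TP1→TP2) × (TP1→TP3) = (-13032.5, 15417.8, -86338).
So ∂z/∂x = −n_x/n_z = −0.15095 and ∂z/∂y = −n_y/n_z = 0.17857.
Gradient magnitude |∇z| = √(a² + b²) = √(0.02279 + 0.03189) = 0.23382.
True dip = arctan(0.23382) = 13.2°, dipping toward SE (azimuth ≈ 140°).

13.2°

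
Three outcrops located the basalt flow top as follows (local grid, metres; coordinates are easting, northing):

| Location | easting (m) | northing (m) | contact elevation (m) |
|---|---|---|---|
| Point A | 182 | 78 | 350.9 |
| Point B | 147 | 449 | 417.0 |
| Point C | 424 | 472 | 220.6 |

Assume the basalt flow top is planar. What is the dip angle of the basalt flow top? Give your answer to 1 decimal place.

Two edge vectors: Point A→Point B = (-35, 371, 66.1), Point A→Point C = (242, 394, -130.3).
Normal n = (Point A→Point B) × (Point A→Point C) = (-74384.7, 11435.7, -103572).
So ∂z/∂easting = −n_x/n_z = −0.71819 and ∂z/∂northing = −n_y/n_z = 0.11041.
Gradient magnitude |∇z| = √(a² + b²) = √(0.51580 + 0.01219) = 0.72663.
True dip = arctan(0.72663) = 36.0°, dipping toward E (azimuth ≈ 099°).

36.0°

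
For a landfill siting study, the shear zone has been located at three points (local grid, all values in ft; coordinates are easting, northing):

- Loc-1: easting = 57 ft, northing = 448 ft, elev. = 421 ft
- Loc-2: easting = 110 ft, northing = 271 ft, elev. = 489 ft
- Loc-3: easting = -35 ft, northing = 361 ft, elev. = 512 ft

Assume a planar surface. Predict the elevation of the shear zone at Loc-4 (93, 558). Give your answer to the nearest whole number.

Let the plane be z = a·easting + b·northing + c.
Loc-2−Loc-1: 53a − 177b = 68;  Loc-3−Loc-1: −92a − 87b = 91.
Solving gives a = −0.48772, b = −0.53022.
Then c = 421 − a·57 − b·448 = 686.34.
At (93, 558): z = −45.4 − 295.9 + 686.34 = 345.1 ft.

345 ft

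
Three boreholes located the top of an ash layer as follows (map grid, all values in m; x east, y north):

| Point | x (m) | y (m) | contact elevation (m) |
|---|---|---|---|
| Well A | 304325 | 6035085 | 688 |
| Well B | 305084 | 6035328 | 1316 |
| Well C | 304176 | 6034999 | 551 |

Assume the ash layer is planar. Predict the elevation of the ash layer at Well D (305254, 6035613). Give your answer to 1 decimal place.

1539.2 m

Two edge vectors: Well A→Well B = (759, 243, 628), Well A→Well C = (-149, -86, -137).
Normal n = (Well A→Well B) × (Well A→Well C) = (20717, 10411, -29067).
So ∂z/∂x = −n_x/n_z = 0.712732652 and ∂z/∂y = −n_y/n_z = 0.358172498.
Intercept c from Well A: 688 − 216902.36 − 2161601.47 = −2377815.83.
At (305254, 6035613): z = 217564.5 + 2161790.6 − 2377815.83 = 1539.2 m.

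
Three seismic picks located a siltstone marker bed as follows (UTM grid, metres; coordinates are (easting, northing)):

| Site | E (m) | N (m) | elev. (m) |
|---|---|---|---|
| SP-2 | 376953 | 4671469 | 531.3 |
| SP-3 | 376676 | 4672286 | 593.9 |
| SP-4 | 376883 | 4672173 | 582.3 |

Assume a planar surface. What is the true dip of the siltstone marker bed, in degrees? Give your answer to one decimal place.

4.2°

Let the plane be z = a·E + b·N + c.
SP-3−SP-2: −277a + 817b = 62.6;  SP-4−SP-2: −70a + 704b = 51.
Solving gives a = −0.01744, b = 0.07071.
Gradient magnitude |∇z| = √(a² + b²) = √(0.00030 + 0.00500) = 0.07283.
True dip = arctan(0.07283) = 4.2°, dipping toward SSE (azimuth ≈ 166°).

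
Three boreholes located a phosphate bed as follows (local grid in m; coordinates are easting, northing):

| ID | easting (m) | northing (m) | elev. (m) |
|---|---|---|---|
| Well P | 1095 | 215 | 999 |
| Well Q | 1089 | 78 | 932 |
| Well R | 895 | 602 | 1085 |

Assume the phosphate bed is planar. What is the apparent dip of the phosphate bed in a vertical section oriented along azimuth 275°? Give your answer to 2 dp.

23.43°

Two edge vectors: Well P→Well Q = (-6, -137, -67), Well P→Well R = (-200, 387, 86).
Normal n = (Well P→Well Q) × (Well P→Well R) = (14147, 13916, -29722).
So ∂z/∂easting = −n_x/n_z = 0.47598 and ∂z/∂northing = −n_y/n_z = 0.46821.
Unit vector along 275° is (sin 275°, cos 275°) = (-0.9962, 0.0872).
Slope in that direction = a·(-0.9962) + b·(0.0872) = −0.43336.
Apparent dip = arctan|0.43336| = 23.43° (true dip is 33.7°, so apparent ≤ true as expected).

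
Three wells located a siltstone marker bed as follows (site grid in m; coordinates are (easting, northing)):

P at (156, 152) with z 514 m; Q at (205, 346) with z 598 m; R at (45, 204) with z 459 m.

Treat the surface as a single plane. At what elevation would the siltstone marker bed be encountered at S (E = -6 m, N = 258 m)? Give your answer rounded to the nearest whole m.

Let the plane be z = a·E + b·N + c.
Q−P: 49a + 194b = 84;  R−P: −111a + 52b = −55.
Solving gives a = 0.62445, b = 0.27527.
Then c = 514 − a·156 − b·152 = 374.75.
At (-6, 258): z = −3.7 + 71.0 + 374.75 = 442.0 m.

442 m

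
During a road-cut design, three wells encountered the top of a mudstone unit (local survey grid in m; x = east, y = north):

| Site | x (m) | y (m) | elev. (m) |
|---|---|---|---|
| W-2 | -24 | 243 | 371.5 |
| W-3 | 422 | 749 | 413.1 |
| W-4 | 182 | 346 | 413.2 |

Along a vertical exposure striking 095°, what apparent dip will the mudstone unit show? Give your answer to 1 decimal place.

16.8°

Two edge vectors: W-2→W-3 = (446, 506, 41.6), W-2→W-4 = (206, 103, 41.7).
Normal n = (W-2→W-3) × (W-2→W-4) = (16815.4, -10028.6, -58298).
So ∂z/∂x = −n_x/n_z = 0.28844 and ∂z/∂y = −n_y/n_z = −0.17202.
Unit vector along 095° is (sin 95°, cos 95°) = (0.9962, -0.0872).
Slope in that direction = a·(0.9962) + b·(-0.0872) = 0.30233.
Apparent dip = arctan|0.30233| = 16.8° (true dip is 18.6°, so apparent ≤ true as expected).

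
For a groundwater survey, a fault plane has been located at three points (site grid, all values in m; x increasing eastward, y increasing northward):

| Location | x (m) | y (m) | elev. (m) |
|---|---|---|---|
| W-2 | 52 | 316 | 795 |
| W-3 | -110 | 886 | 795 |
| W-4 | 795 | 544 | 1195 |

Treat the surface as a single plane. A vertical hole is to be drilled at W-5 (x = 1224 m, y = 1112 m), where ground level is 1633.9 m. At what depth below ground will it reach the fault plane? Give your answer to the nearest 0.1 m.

Let the plane be z = a·x + b·y + c.
W-3−W-2: −162a + 570b = 0;  W-4−W-2: 743a + 228b = 400.
Solving gives a = 0.495172, b = 0.140733.
Then c = 795 − a·52 − b·316 = 724.78.
At (1224, 1112): z_contact = 606.09 + 156.50 + 724.78 = 1487.37 m.
Depth below ground = 1633.9 − 1487.37 = 146.5 m.

146.5 m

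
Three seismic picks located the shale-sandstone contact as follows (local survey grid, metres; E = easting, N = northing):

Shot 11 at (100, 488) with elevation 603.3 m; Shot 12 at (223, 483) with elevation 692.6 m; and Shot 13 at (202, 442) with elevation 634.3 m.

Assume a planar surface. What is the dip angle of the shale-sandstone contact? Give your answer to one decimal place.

52.1°

Two edge vectors: Shot 11→Shot 12 = (123, -5, 89.3), Shot 11→Shot 13 = (102, -46, 31).
Normal n = (Shot 11→Shot 12) × (Shot 11→Shot 13) = (3952.8, 5295.6, -5148).
So ∂z/∂E = −n_x/n_z = 0.76783 and ∂z/∂N = −n_y/n_z = 1.02867.
Gradient magnitude |∇z| = √(a² + b²) = √(0.58957 + 1.05816) = 1.28364.
True dip = arctan(1.28364) = 52.1°, dipping toward SW (azimuth ≈ 217°).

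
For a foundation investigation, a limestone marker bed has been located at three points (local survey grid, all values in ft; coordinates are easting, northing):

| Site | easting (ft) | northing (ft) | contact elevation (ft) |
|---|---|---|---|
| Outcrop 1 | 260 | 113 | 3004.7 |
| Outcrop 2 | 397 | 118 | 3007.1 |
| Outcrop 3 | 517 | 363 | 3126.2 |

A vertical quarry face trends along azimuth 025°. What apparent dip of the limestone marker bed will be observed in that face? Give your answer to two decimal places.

Let the plane be z = a·easting + b·northing + c.
Outcrop 2−Outcrop 1: 137a + 5b = 2.4;  Outcrop 3−Outcrop 1: 257a + 250b = 121.5.
Solving gives a = −0.00023, b = 0.48623.
Unit vector along 025° is (sin 25°, cos 25°) = (0.4226, 0.9063).
Slope in that direction = a·(0.4226) + b·(0.9063) = 0.44058.
Apparent dip = arctan|0.44058| = 23.78° (true dip is 25.9°, so apparent ≤ true as expected).

23.78°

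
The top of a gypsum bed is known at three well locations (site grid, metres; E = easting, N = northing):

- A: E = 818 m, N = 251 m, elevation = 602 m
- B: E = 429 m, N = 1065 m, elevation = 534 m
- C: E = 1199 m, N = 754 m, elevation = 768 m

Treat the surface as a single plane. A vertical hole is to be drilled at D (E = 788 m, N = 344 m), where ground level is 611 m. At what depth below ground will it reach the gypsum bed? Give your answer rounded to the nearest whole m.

Two edge vectors: A→B = (-389, 814, -68), A→C = (381, 503, 166).
Normal n = (A→B) × (A→C) = (169328, 38666, -505801).
So ∂z/∂E = −n_x/n_z = 0.33477 and ∂z/∂N = −n_y/n_z = 0.07645.
Intercept c from A: 602 − 273.84 − 19.19 = 308.97.
At (788, 344): z_contact = 263.8 + 26.3 + 308.97 = 599.1 m.
Depth below ground = 611 − 599.1 = 12 m.

12 m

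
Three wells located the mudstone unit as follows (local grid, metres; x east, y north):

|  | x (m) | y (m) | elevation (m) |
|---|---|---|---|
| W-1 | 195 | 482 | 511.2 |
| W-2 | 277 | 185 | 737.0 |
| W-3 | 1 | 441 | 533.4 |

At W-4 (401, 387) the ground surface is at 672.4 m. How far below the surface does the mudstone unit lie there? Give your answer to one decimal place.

Let the plane be z = a·x + b·y + c.
W-2−W-1: 82a − 297b = 225.8;  W-3−W-1: −194a − 41b = 22.2.
Solving gives a = 0.04369, b = −0.74821.
Then c = 511.2 − a·195 − b·482 = 863.32.
At (401, 387): z_contact = 17.52 − 289.56 + 863.32 = 591.28 m.
Depth below ground = 672.4 − 591.28 = 81.1 m.

81.1 m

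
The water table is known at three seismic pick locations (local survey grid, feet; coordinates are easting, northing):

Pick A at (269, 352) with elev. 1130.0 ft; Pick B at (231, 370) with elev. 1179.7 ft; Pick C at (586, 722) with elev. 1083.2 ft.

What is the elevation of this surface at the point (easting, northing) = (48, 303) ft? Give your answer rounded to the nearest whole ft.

1310 ft

Let the plane be z = a·easting + b·northing + c.
Pick B−Pick A: −38a + 18b = 49.7;  Pick C−Pick A: 317a + 370b = −46.8.
Solving gives a = −0.97295, b = 0.70710.
Then c = 1130 − a·269 − b·352 = 1142.83.
At (48, 303): z = −46.7 + 214.3 + 1142.83 = 1310.4 ft.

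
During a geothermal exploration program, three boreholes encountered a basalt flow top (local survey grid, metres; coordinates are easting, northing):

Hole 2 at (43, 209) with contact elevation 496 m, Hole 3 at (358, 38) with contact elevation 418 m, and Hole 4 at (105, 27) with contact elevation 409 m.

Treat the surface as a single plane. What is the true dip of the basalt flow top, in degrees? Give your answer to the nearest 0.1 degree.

Two edge vectors: Hole 2→Hole 3 = (315, -171, -78), Hole 2→Hole 4 = (62, -182, -87).
Normal n = (Hole 2→Hole 3) × (Hole 2→Hole 4) = (681, 22569, -46728).
So ∂z/∂easting = −n_x/n_z = 0.01457 and ∂z/∂northing = −n_y/n_z = 0.48299.
Gradient magnitude |∇z| = √(a² + b²) = √(0.00021 + 0.23328) = 0.48321.
True dip = arctan(0.48321) = 25.8°, dipping toward S (azimuth ≈ 182°).

25.8°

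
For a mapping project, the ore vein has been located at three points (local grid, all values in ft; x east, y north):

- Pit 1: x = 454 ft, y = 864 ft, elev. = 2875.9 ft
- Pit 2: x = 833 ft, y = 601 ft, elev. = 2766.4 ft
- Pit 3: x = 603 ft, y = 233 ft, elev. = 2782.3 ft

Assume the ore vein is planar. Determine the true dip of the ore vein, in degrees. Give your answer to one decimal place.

13.6°

Let the plane be z = a·x + b·y + c.
Pit 2−Pit 1: 379a − 263b = −109.5;  Pit 3−Pit 1: 149a − 631b = −93.6.
Solving gives a = −0.22243, b = 0.09581.
Gradient magnitude |∇z| = √(a² + b²) = √(0.04948 + 0.00918) = 0.24219.
True dip = arctan(0.24219) = 13.6°, dipping toward ESE (azimuth ≈ 113°).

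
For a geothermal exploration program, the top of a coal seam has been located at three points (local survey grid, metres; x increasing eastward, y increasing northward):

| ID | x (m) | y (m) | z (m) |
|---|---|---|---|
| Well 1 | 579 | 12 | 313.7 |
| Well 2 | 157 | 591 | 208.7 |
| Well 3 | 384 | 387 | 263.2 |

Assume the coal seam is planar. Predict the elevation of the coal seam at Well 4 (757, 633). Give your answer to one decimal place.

Let the plane be z = a·x + b·y + c.
Well 2−Well 1: −422a + 579b = −105;  Well 3−Well 1: −195a + 375b = −50.5.
Solving gives a = 0.22352, b = −0.01844.
Then c = 313.7 − a·579 − b·12 = 184.50.
At (757, 633): z = 169.2 − 11.7 + 184.50 = 342.0 m.

342.0 m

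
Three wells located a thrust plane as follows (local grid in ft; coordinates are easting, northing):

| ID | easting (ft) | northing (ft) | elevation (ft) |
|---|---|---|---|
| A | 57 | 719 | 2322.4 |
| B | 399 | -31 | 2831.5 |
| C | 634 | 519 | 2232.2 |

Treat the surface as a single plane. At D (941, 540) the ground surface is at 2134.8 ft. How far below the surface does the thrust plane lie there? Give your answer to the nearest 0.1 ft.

Let the plane be z = a·easting + b·northing + c.
B−A: 342a − 750b = 509.1;  C−A: 577a − 200b = −90.2.
Solving gives a = −0.46513, b = −0.89090.
Then c = 2322.4 − a·57 − b·719 = 2989.47.
At (941, 540): z_contact = −437.69 − 481.09 + 2989.47 = 2070.70 ft.
Depth below ground = 2134.8 − 2070.70 = 64.1 ft.

64.1 ft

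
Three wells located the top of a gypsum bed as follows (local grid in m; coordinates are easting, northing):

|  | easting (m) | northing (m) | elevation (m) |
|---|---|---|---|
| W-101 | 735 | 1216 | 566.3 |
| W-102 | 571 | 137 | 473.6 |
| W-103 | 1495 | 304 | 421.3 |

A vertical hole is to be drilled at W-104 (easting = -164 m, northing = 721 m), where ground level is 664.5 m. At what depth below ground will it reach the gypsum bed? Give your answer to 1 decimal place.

79.6 m

Let the plane be z = a·easting + b·northing + c.
W-102−W-101: −164a − 1079b = −92.7;  W-103−W-101: 760a − 912b = −145.
Solving gives a = −0.074167, b = 0.097186.
Then c = 566.3 − a·735 − b·1216 = 502.63.
At (-164, 721): z_contact = 12.16 + 70.07 + 502.63 = 584.87 m.
Depth below ground = 664.5 − 584.87 = 79.6 m.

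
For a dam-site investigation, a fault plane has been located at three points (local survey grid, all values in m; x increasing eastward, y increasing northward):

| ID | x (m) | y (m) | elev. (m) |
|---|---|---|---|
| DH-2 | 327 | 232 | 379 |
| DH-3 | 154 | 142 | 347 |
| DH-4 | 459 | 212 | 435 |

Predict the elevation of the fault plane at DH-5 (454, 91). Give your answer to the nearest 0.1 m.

Two edge vectors: DH-2→DH-3 = (-173, -90, -32), DH-2→DH-4 = (132, -20, 56).
Normal n = (DH-2→DH-3) × (DH-2→DH-4) = (-5680, 5464, 15340).
So ∂z/∂x = −n_x/n_z = 0.37027 and ∂z/∂y = −n_y/n_z = −0.35619.
Intercept c from DH-2: 379 − 121.08 + 82.64 = 340.56.
At (454, 91): z = 168.1 − 32.4 + 340.56 = 476.2 m.

476.2 m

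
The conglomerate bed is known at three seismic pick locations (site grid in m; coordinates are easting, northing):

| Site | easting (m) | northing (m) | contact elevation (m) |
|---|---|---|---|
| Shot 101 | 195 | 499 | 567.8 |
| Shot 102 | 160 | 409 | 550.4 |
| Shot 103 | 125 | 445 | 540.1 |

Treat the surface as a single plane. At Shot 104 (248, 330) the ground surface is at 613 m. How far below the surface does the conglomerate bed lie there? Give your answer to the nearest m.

Let the plane be z = a·easting + b·northing + c.
Shot 102−Shot 101: −35a − 90b = −17.4;  Shot 103−Shot 101: −70a − 54b = −27.7.
Solving gives a = 0.35224, b = 0.05635.
Then c = 567.8 − a·195 − b·499 = 470.99.
At (248, 330): z_contact = 87.4 + 18.6 + 470.99 = 576.9 m.
Depth below ground = 613 − 576.9 = 36 m.

36 m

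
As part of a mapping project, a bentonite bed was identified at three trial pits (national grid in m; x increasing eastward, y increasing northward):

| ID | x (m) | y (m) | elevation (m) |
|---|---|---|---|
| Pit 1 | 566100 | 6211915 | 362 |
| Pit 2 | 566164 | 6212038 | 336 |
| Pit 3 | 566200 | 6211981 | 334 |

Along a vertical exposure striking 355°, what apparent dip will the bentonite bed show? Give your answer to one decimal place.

4.6°

Let the plane be z = a·x + b·y + c.
Pit 2−Pit 1: 64a + 123b = −26;  Pit 3−Pit 1: 100a + 66b = −28.
Solving gives a = −0.21397, b = −0.10005.
Unit vector along 355° is (sin 355°, cos 355°) = (-0.0872, 0.9962).
Slope in that direction = a·(-0.0872) + b·(0.9962) = −0.08102.
Apparent dip = arctan|0.08102| = 4.6° (true dip is 13.3°, so apparent ≤ true as expected).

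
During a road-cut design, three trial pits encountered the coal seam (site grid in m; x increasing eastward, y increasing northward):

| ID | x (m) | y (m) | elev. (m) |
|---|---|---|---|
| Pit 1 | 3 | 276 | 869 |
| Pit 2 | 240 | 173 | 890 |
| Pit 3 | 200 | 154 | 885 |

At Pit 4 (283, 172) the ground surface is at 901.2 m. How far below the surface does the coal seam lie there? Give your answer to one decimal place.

Let the plane be z = a·x + b·y + c.
Pit 2−Pit 1: 237a − 103b = 21;  Pit 3−Pit 1: 197a − 122b = 16.
Solving gives a = 0.10600, b = 0.04001.
Then c = 869 − a·3 − b·276 = 857.64.
At (283, 172): z_contact = 30.00 + 6.88 + 857.64 = 894.52 m.
Depth below ground = 901.2 − 894.52 = 6.7 m.

6.7 m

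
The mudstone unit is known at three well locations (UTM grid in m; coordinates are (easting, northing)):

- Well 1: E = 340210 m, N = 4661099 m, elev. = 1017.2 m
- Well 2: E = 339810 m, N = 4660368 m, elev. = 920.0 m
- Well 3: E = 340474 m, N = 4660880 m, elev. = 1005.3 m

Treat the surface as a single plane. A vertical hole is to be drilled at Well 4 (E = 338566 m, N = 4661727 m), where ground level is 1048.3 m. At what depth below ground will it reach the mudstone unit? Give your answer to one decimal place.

Two edge vectors: Well 1→Well 2 = (-400, -731, -97.2), Well 1→Well 3 = (264, -219, -11.9).
Normal n = (Well 1→Well 2) × (Well 1→Well 3) = (-12587.9, -30420.8, 280584).
So ∂z/∂E = −n_x/n_z = 0.044863214 and ∂z/∂N = −n_y/n_z = 0.108419582.
Intercept c from Well 1: 1017.2 − 15262.91 − 505354.41 = −519600.12.
At (338566, 4661727): z_contact = 15189.16 + 505422.49 − 519600.12 = 1011.53 m.
Depth below ground = 1048.3 − 1011.53 = 36.8 m.

36.8 m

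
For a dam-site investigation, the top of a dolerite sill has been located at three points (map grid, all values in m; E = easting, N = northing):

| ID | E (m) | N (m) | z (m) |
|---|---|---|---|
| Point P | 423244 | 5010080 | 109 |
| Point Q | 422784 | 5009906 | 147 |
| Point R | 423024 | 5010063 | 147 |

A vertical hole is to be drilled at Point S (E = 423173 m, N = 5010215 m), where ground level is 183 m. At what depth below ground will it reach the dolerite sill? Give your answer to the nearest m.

Two edge vectors: Point P→Point Q = (-460, -174, 38), Point P→Point R = (-220, -17, 38).
Normal n = (Point P→Point Q) × (Point P→Point R) = (-5966, 9120, -30460).
So ∂z/∂E = −n_x/n_z = −0.19586343 and ∂z/∂N = −n_y/n_z = 0.29940906.
Intercept c from Point P: 109 + 82898.02 − 1500063.35 = −1417056.33.
At (423173, 5010215): z_contact = −82884.1 + 1500103.8 − 1417056.33 = 163.3 m.
Depth below ground = 183 − 163.3 = 20 m.

20 m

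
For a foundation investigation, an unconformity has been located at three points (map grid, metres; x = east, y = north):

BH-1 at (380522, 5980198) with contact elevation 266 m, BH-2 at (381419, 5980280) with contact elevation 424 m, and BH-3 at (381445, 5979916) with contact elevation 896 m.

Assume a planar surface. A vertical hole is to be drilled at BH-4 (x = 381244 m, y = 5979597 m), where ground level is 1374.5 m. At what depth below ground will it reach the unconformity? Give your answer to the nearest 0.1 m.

130.4 m

Let the plane be z = a·x + b·y + c.
BH-2−BH-1: 897a + 82b = 158;  BH-3−BH-1: 923a − 282b = 630.
Solving gives a = 0.292770204, b = −1.275791139.
Then c = 266 − a·380522 − b·5980198 = 7518344.12.
At (381244, 5979597): z_contact = 111616.88 − 7628716.87 + 7518344.12 = 1244.13 m.
Depth below ground = 1374.5 − 1244.13 = 130.4 m.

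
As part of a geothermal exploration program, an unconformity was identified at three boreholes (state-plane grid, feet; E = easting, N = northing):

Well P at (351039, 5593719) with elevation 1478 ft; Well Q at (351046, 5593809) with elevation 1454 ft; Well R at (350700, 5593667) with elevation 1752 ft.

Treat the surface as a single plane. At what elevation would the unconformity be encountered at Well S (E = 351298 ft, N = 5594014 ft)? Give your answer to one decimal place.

Two edge vectors: Well P→Well Q = (7, 90, -24), Well P→Well R = (-339, -52, 274).
Normal n = (Well P→Well Q) × (Well P→Well R) = (23412, 6218, 30146).
So ∂z/∂E = −n_x/n_z = −0.776620447 and ∂z/∂N = −n_y/n_z = −0.206262854.
Intercept c from Well P: 1478 + 272624.07 + 1153776.45 = 1427878.51.
At (351298, 5594014): z = −272825.2 − 1153837.3 + 1427878.51 = 1216.0 ft.

1216.0 ft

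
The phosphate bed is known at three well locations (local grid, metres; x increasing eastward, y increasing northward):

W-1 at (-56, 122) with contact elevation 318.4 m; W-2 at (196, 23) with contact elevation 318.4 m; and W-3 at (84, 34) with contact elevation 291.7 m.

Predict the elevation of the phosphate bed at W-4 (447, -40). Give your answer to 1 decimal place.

347.2 m

Two edge vectors: W-1→W-2 = (252, -99, 0), W-1→W-3 = (140, -88, -26.7).
Normal n = (W-1→W-2) × (W-1→W-3) = (2643.3, 6728.4, -8316).
So ∂z/∂x = −n_x/n_z = 0.31786 and ∂z/∂y = −n_y/n_z = 0.80909.
Intercept c from W-1: 318.4 + 17.80 − 98.71 = 237.49.
At (447, -40): z = 142.1 − 32.4 + 237.49 = 347.2 m.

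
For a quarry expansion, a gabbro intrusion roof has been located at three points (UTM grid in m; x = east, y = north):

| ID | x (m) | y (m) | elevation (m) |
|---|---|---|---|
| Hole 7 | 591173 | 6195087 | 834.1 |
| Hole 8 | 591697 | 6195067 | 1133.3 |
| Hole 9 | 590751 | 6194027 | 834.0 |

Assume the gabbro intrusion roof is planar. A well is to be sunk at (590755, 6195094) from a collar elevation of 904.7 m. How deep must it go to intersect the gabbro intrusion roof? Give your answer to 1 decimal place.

307.3 m

Two edge vectors: Hole 7→Hole 8 = (524, -20, 299.2), Hole 7→Hole 9 = (-422, -1060, -0.1).
Normal n = (Hole 7→Hole 8) × (Hole 7→Hole 9) = (317154, -126210, -563880).
So ∂z/∂x = −n_x/n_z = 0.562449457 and ∂z/∂y = −n_y/n_z = −0.223824218.
Intercept c from Hole 7: 834.1 − 332504.93 + 1386610.50 = 1054939.67.
At (590755, 6195094): z_contact = 332269.83 − 1386612.07 + 1054939.67 = 597.43 m.
Depth below ground = 904.7 − 597.43 = 307.3 m.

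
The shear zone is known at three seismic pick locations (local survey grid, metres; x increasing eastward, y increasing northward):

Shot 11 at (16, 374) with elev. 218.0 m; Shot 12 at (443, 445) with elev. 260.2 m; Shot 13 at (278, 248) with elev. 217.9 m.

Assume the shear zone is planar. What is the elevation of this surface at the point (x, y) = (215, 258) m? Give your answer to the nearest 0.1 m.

Let the plane be z = a·x + b·y + c.
Shot 12−Shot 11: 427a + 71b = 42.2;  Shot 13−Shot 11: 262a − 126b = −0.1.
Solving gives a = 0.07334, b = 0.15329.
Then c = 218 − a·16 − b·374 = 159.49.
At (215, 258): z = 15.8 + 39.5 + 159.49 = 214.8 m.

214.8 m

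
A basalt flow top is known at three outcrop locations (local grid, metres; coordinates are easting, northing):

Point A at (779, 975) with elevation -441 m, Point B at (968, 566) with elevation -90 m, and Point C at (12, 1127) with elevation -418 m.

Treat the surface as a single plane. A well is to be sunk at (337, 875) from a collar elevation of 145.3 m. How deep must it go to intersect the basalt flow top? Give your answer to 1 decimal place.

393.0 m

Let the plane be z = a·easting + b·northing + c.
Point B−Point A: 189a − 409b = 351;  Point C−Point A: −767a + 152b = 23.
Solving gives a = −0.220226, b = −0.959958.
Then c = -441 − a·779 − b·975 = 666.52.
At (337, 875): z_contact = −74.22 − 839.96 + 666.52 = -247.66 m.
Depth below ground = 145.3 − (-247.66) = 393.0 m.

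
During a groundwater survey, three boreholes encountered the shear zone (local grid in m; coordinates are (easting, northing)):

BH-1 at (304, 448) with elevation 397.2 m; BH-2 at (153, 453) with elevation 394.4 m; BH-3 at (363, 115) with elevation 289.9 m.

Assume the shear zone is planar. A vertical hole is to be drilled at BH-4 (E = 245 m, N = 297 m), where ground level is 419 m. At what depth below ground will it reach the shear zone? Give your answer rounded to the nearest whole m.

73 m

Let the plane be z = a·E + b·N + c.
BH-2−BH-1: −151a + 5b = −2.8;  BH-3−BH-1: 59a − 333b = −107.3.
Solving gives a = 0.02939, b = 0.32743.
Then c = 397.2 − a·304 − b·448 = 241.58.
At (245, 297): z_contact = 7.2 + 97.2 + 241.58 = 346.0 m.
Depth below ground = 419 − 346.0 = 73 m.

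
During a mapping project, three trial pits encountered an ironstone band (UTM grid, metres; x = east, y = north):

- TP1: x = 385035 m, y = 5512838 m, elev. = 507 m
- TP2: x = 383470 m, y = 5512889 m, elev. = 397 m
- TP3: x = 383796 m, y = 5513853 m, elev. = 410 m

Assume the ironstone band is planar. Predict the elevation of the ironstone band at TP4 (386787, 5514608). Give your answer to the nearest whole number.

612 m

Two edge vectors: TP1→TP2 = (-1565, 51, -110), TP1→TP3 = (-1239, 1015, -97).
Normal n = (TP1→TP2) × (TP1→TP3) = (106703, -15515, -1525286).
So ∂z/∂x = −n_x/n_z = 0.06995606 and ∂z/∂y = −n_y/n_z = −0.01017186.
Intercept c from TP1: 507 − 26935.53 + 56075.83 = 29647.30.
At (386787, 5514608): z = 27058.1 − 56093.8 + 29647.30 = 611.6 m.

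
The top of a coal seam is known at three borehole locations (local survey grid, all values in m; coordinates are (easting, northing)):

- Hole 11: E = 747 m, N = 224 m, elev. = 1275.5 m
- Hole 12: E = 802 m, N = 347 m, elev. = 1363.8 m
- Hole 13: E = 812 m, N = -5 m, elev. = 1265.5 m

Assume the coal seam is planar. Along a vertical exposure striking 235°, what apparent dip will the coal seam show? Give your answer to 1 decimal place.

Let the plane be z = a·E + b·N + c.
Hole 12−Hole 11: 55a + 123b = 88.3;  Hole 13−Hole 11: 65a − 229b = −10.
Solving gives a = 0.92233, b = 0.30546.
Unit vector along 235° is (sin 235°, cos 235°) = (-0.8192, -0.5736).
Slope in that direction = a·(-0.8192) + b·(-0.5736) = −0.93073.
Apparent dip = arctan|0.93073| = 42.9° (true dip is 44.2°, so apparent ≤ true as expected).

42.9°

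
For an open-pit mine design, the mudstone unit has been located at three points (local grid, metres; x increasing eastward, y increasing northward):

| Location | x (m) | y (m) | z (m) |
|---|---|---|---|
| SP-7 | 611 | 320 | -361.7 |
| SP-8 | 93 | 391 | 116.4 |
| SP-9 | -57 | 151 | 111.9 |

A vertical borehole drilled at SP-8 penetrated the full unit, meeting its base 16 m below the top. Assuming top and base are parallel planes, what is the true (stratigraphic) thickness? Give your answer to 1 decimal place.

11.3 m

Let the plane be z = a·x + b·y + c.
SP-8−SP-7: −518a + 71b = 478.1;  SP-9−SP-7: −668a − 169b = 473.6.
Solving gives a = −0.84778, b = 0.54861.
|∇z| = √(a²+b²) = 1.00980, so dip δ = arctan(1.00980) = 45.28°.
True thickness = vertical thickness × cos δ = 16 × cos 45.28° = 11.3 m.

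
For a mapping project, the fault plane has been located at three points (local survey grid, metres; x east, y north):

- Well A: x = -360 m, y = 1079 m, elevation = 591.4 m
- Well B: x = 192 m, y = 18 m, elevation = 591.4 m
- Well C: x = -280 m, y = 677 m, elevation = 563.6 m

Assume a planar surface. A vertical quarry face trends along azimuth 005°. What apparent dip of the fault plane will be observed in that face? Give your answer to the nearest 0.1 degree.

7.4°

Two edge vectors: Well A→Well B = (552, -1061, 0), Well A→Well C = (80, -402, -27.8).
Normal n = (Well A→Well B) × (Well A→Well C) = (29495.8, 15345.6, -137024).
So ∂z/∂x = −n_x/n_z = 0.21526 and ∂z/∂y = −n_y/n_z = 0.11199.
Unit vector along 005° is (sin 5°, cos 5°) = (0.0872, 0.9962).
Slope in that direction = a·(0.0872) + b·(0.9962) = 0.13033.
Apparent dip = arctan|0.13033| = 7.4° (true dip is 13.6°, so apparent ≤ true as expected).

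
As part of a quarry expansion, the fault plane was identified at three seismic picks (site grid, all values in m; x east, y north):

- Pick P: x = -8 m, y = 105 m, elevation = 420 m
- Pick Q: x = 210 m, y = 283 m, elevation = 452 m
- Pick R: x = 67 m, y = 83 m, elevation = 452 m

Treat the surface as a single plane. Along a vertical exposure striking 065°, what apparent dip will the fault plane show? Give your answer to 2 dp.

Let the plane be z = a·x + b·y + c.
Pick Q−Pick P: 218a + 178b = 32;  Pick R−Pick P: 75a − 22b = 32.
Solving gives a = 0.35269, b = −0.25218.
Unit vector along 065° is (sin 65°, cos 65°) = (0.9063, 0.4226).
Slope in that direction = a·(0.9063) + b·(0.4226) = 0.21308.
Apparent dip = arctan|0.21308| = 12.03° (true dip is 23.4°, so apparent ≤ true as expected).

12.03°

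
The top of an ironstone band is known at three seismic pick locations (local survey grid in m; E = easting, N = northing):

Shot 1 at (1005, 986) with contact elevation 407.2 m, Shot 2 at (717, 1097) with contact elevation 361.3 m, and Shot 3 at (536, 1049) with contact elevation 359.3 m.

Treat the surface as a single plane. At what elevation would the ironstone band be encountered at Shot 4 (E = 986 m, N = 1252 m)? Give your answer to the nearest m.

Let the plane be z = a·E + b·N + c.
Shot 2−Shot 1: −288a + 111b = −45.9;  Shot 3−Shot 1: −469a + 63b = −47.9.
Solving gives a = 0.07151, b = −0.22798.
Then c = 407.2 − a·1005 − b·986 = 560.12.
At (986, 1252): z = 70.5 − 285.4 + 560.12 = 345.2 m.

345 m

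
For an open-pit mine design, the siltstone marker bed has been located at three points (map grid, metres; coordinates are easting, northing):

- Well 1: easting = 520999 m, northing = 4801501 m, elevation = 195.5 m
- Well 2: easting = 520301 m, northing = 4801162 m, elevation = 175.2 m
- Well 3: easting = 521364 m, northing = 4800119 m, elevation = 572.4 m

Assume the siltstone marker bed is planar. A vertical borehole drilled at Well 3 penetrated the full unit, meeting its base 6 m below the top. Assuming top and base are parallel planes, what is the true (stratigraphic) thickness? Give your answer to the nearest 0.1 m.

Two edge vectors: Well 1→Well 2 = (-698, -339, -20.3), Well 1→Well 3 = (365, -1382, 376.9).
Normal n = (Well 1→Well 2) × (Well 1→Well 3) = (-155823.7, 255666.7, 1088371).
So ∂z/∂easting = −n_x/n_z = 0.14317 and ∂z/∂northing = −n_y/n_z = −0.23491.
|∇z| = √(a²+b²) = 0.27510, so dip δ = arctan(0.27510) = 15.38°.
True thickness = vertical thickness × cos δ = 6 × cos 15.38° = 5.8 m.

5.8 m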